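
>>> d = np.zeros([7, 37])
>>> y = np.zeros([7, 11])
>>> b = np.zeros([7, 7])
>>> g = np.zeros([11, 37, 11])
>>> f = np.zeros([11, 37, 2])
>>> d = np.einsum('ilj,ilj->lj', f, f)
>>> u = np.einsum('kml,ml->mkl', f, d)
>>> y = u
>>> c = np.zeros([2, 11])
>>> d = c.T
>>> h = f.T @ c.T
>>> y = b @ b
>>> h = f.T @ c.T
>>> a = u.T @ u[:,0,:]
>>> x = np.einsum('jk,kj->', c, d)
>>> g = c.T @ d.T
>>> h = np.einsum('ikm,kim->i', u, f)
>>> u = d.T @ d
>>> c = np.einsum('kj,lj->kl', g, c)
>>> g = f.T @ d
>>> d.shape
(11, 2)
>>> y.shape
(7, 7)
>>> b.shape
(7, 7)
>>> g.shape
(2, 37, 2)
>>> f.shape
(11, 37, 2)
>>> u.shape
(2, 2)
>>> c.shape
(11, 2)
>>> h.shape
(37,)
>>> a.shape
(2, 11, 2)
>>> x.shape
()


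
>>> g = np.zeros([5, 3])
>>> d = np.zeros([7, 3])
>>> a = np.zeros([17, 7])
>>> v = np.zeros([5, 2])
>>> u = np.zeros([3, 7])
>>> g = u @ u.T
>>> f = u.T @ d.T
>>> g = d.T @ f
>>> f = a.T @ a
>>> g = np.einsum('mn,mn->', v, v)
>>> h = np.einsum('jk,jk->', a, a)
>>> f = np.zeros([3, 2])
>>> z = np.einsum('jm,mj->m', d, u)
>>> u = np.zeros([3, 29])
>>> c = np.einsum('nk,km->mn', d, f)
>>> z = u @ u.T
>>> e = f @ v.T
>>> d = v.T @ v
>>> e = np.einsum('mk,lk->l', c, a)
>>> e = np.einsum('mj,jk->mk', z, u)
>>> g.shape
()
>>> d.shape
(2, 2)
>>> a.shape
(17, 7)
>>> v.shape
(5, 2)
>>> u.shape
(3, 29)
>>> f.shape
(3, 2)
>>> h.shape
()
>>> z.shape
(3, 3)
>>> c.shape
(2, 7)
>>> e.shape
(3, 29)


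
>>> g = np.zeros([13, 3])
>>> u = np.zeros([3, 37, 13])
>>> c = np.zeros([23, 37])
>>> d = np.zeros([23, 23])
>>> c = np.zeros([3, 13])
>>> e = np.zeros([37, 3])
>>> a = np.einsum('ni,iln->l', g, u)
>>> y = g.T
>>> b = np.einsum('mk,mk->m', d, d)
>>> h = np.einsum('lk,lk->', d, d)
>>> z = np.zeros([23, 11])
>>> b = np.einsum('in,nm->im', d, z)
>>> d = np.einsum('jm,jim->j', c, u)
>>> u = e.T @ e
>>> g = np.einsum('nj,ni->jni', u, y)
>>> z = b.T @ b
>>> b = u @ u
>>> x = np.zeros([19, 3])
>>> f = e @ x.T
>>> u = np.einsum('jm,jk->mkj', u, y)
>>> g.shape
(3, 3, 13)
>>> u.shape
(3, 13, 3)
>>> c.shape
(3, 13)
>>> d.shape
(3,)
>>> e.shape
(37, 3)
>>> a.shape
(37,)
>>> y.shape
(3, 13)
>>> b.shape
(3, 3)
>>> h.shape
()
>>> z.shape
(11, 11)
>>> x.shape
(19, 3)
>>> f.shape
(37, 19)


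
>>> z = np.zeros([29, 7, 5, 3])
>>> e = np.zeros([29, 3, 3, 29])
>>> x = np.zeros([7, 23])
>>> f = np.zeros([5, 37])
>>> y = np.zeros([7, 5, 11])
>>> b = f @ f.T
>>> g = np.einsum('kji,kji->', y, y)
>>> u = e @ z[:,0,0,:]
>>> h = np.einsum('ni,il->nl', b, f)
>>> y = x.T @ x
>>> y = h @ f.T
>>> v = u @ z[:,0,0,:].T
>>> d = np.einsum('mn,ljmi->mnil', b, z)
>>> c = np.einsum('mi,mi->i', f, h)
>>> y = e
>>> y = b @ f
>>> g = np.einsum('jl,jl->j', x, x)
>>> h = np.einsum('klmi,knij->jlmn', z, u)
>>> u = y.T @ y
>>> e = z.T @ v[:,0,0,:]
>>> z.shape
(29, 7, 5, 3)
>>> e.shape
(3, 5, 7, 29)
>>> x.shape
(7, 23)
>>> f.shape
(5, 37)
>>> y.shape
(5, 37)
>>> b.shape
(5, 5)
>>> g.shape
(7,)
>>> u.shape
(37, 37)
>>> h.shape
(3, 7, 5, 3)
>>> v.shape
(29, 3, 3, 29)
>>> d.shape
(5, 5, 3, 29)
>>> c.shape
(37,)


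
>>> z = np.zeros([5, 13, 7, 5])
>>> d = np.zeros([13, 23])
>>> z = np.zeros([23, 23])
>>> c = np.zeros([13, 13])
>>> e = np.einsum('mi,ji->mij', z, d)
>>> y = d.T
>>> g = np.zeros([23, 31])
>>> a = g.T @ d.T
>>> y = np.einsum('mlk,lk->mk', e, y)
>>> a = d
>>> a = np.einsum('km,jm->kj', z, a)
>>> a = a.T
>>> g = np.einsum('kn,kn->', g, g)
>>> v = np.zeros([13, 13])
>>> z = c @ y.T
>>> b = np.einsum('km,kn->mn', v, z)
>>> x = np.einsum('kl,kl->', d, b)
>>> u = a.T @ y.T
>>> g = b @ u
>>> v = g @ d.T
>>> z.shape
(13, 23)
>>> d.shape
(13, 23)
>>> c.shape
(13, 13)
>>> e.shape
(23, 23, 13)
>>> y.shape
(23, 13)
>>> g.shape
(13, 23)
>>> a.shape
(13, 23)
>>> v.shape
(13, 13)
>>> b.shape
(13, 23)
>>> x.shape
()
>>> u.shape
(23, 23)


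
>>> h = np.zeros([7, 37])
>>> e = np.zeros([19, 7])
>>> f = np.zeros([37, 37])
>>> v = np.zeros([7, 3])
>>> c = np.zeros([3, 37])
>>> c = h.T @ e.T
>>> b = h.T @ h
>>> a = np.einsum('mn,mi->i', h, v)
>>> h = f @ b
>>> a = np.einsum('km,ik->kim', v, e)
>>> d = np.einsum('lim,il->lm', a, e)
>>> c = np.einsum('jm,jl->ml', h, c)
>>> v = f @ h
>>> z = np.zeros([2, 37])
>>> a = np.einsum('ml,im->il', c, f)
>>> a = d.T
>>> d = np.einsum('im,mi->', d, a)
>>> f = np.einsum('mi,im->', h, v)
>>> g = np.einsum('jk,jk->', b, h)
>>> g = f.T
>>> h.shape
(37, 37)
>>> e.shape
(19, 7)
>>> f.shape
()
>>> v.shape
(37, 37)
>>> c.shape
(37, 19)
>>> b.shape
(37, 37)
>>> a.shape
(3, 7)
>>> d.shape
()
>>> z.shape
(2, 37)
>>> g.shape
()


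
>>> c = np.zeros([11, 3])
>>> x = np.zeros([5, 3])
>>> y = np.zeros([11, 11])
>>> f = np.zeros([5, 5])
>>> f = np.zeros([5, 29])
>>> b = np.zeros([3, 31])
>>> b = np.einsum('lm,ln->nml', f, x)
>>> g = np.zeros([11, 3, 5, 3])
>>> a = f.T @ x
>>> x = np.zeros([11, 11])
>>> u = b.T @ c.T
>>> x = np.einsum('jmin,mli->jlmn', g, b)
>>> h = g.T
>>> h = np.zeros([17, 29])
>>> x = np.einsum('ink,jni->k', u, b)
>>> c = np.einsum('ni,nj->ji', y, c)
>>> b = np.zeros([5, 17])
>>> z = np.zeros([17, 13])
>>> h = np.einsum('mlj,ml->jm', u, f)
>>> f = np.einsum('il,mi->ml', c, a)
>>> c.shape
(3, 11)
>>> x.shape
(11,)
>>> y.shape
(11, 11)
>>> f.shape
(29, 11)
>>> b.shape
(5, 17)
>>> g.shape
(11, 3, 5, 3)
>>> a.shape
(29, 3)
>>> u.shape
(5, 29, 11)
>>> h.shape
(11, 5)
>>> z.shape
(17, 13)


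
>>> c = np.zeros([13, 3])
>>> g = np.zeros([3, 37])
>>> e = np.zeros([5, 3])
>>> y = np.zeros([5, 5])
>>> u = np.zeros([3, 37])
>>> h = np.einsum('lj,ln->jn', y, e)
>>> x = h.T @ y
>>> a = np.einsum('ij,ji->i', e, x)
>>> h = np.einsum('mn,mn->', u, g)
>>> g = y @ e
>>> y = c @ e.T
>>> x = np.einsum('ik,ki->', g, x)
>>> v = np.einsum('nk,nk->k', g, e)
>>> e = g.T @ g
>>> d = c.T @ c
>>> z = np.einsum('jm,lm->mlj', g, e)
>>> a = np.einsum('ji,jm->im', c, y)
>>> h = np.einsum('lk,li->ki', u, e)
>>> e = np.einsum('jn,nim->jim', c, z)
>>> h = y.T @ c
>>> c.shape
(13, 3)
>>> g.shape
(5, 3)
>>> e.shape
(13, 3, 5)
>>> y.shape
(13, 5)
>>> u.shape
(3, 37)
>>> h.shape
(5, 3)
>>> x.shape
()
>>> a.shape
(3, 5)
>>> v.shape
(3,)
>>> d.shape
(3, 3)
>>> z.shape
(3, 3, 5)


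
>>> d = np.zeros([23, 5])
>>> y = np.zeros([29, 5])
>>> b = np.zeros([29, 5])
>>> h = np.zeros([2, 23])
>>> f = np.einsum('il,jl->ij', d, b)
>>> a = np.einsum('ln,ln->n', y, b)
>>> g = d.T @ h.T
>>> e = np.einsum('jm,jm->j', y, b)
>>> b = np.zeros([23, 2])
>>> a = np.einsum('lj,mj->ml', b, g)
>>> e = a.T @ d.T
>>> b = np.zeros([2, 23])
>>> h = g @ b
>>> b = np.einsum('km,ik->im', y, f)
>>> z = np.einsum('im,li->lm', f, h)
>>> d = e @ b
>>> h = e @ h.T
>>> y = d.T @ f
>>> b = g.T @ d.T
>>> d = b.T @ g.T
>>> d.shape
(23, 5)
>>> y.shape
(5, 29)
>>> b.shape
(2, 23)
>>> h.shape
(23, 5)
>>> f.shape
(23, 29)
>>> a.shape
(5, 23)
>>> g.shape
(5, 2)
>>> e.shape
(23, 23)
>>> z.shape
(5, 29)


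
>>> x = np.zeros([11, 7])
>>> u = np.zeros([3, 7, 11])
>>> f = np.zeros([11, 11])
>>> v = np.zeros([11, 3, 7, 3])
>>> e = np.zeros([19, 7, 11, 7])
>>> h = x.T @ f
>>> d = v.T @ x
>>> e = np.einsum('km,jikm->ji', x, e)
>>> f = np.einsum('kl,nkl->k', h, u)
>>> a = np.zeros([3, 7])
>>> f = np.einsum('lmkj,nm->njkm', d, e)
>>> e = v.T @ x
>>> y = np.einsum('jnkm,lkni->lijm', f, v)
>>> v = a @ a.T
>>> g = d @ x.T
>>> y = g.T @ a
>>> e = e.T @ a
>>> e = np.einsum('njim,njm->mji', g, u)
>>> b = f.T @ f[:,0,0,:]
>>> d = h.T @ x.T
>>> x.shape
(11, 7)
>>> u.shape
(3, 7, 11)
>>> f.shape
(19, 7, 3, 7)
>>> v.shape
(3, 3)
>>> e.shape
(11, 7, 3)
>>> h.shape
(7, 11)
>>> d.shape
(11, 11)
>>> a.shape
(3, 7)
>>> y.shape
(11, 3, 7, 7)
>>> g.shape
(3, 7, 3, 11)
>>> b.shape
(7, 3, 7, 7)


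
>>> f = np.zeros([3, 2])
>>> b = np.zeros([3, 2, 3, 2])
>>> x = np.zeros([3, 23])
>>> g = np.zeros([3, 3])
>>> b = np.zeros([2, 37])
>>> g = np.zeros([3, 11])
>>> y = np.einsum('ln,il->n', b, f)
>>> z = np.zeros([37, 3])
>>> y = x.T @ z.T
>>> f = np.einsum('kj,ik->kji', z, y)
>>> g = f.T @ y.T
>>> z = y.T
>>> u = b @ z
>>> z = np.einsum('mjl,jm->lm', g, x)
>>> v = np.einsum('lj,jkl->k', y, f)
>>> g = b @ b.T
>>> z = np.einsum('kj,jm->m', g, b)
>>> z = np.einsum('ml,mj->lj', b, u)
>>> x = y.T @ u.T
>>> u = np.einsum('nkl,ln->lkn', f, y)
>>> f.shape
(37, 3, 23)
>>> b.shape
(2, 37)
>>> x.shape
(37, 2)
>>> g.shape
(2, 2)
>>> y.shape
(23, 37)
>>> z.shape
(37, 23)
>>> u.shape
(23, 3, 37)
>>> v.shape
(3,)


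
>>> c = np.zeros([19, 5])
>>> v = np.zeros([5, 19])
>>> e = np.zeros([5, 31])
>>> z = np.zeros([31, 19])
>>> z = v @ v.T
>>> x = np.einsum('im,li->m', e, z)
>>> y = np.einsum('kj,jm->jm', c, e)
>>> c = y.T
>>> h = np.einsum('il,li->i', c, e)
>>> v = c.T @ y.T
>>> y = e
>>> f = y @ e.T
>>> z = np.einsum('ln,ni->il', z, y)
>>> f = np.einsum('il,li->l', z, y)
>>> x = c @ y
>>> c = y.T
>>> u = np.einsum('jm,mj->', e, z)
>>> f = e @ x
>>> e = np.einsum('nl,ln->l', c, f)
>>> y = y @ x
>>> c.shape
(31, 5)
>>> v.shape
(5, 5)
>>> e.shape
(5,)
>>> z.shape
(31, 5)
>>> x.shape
(31, 31)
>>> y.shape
(5, 31)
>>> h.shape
(31,)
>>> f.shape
(5, 31)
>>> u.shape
()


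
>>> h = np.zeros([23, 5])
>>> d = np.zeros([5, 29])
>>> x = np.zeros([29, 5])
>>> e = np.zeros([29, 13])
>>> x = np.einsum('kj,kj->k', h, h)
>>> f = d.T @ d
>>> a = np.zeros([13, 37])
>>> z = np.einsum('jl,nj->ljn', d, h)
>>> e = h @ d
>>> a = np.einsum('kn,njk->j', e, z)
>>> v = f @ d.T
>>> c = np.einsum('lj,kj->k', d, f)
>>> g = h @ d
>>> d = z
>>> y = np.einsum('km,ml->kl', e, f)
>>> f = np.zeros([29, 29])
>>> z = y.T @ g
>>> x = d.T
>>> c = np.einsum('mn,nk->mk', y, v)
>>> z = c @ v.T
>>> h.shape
(23, 5)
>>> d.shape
(29, 5, 23)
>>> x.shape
(23, 5, 29)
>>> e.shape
(23, 29)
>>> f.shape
(29, 29)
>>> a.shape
(5,)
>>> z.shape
(23, 29)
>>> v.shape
(29, 5)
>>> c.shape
(23, 5)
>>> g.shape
(23, 29)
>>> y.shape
(23, 29)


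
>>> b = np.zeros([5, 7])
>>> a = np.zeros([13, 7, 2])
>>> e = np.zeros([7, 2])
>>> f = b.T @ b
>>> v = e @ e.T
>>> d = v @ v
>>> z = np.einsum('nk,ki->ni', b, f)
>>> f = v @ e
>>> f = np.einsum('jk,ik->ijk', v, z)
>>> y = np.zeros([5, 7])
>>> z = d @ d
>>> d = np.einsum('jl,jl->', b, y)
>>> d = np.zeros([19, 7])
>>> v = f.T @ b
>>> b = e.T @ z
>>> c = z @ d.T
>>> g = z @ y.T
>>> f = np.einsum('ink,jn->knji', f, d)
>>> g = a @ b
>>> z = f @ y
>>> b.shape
(2, 7)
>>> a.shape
(13, 7, 2)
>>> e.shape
(7, 2)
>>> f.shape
(7, 7, 19, 5)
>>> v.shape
(7, 7, 7)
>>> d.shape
(19, 7)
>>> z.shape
(7, 7, 19, 7)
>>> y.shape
(5, 7)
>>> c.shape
(7, 19)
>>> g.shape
(13, 7, 7)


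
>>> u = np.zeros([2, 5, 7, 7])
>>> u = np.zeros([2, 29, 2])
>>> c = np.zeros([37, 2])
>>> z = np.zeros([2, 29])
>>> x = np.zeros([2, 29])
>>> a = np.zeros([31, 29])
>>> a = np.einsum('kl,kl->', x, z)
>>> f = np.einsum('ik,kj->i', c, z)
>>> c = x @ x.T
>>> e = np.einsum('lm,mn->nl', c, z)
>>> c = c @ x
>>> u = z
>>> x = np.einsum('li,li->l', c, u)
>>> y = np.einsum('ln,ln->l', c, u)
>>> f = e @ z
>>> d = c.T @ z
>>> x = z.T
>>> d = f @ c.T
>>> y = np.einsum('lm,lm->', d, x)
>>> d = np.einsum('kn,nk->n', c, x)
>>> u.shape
(2, 29)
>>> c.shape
(2, 29)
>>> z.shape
(2, 29)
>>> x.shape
(29, 2)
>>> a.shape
()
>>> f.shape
(29, 29)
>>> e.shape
(29, 2)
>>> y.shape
()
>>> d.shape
(29,)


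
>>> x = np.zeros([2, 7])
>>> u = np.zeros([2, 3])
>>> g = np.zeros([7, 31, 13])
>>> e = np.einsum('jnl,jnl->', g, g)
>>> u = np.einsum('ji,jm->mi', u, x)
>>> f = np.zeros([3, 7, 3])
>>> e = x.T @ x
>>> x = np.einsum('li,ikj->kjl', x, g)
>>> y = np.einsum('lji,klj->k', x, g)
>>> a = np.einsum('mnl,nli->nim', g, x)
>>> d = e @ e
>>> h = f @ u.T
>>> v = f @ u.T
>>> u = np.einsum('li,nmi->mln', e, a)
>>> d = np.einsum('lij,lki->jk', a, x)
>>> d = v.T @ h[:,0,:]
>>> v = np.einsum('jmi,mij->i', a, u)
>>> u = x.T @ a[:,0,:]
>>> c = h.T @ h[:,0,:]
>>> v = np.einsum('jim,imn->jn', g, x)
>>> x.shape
(31, 13, 2)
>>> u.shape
(2, 13, 7)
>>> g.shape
(7, 31, 13)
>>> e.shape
(7, 7)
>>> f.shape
(3, 7, 3)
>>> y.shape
(7,)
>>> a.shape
(31, 2, 7)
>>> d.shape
(7, 7, 7)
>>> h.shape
(3, 7, 7)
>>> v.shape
(7, 2)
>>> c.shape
(7, 7, 7)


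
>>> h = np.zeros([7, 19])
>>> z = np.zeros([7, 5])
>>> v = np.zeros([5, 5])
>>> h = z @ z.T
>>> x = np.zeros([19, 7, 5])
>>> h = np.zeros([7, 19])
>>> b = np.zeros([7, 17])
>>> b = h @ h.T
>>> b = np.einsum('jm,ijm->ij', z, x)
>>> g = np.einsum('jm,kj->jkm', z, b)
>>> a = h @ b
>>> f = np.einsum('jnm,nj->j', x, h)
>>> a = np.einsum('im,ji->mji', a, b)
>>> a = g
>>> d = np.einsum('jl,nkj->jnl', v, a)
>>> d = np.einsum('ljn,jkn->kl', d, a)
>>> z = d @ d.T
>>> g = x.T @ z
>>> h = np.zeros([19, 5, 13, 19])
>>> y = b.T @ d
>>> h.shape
(19, 5, 13, 19)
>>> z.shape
(19, 19)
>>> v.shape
(5, 5)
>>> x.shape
(19, 7, 5)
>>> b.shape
(19, 7)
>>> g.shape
(5, 7, 19)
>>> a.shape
(7, 19, 5)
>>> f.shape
(19,)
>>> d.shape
(19, 5)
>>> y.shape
(7, 5)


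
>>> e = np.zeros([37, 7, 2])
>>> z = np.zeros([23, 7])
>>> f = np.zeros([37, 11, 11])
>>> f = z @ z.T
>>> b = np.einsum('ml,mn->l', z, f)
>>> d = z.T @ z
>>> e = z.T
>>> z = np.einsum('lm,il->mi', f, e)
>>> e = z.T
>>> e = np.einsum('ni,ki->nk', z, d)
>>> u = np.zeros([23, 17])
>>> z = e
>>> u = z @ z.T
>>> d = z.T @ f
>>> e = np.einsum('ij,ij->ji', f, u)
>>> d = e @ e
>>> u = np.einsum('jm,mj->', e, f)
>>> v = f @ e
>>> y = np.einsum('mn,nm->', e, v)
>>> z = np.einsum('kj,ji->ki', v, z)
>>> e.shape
(23, 23)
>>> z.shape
(23, 7)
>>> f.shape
(23, 23)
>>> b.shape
(7,)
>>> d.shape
(23, 23)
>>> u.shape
()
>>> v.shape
(23, 23)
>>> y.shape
()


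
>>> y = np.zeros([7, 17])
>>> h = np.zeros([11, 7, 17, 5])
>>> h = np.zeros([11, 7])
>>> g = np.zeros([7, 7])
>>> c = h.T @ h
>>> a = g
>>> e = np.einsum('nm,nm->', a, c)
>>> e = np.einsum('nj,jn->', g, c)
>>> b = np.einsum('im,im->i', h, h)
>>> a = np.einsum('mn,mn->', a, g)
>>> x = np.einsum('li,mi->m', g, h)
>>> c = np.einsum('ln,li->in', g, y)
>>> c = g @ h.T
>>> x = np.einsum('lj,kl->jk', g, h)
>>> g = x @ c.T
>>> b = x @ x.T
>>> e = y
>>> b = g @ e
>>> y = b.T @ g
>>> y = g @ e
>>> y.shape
(7, 17)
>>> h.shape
(11, 7)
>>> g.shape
(7, 7)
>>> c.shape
(7, 11)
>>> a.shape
()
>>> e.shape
(7, 17)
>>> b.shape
(7, 17)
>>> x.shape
(7, 11)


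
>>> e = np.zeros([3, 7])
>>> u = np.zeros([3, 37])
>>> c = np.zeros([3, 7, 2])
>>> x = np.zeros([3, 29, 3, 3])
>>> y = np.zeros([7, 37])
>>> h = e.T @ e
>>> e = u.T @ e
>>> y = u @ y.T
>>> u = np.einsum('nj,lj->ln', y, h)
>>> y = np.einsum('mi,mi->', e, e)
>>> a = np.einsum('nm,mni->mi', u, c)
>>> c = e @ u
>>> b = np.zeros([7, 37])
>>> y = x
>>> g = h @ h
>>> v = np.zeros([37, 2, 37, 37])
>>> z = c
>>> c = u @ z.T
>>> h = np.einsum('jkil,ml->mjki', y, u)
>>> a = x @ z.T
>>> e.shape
(37, 7)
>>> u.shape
(7, 3)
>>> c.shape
(7, 37)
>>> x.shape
(3, 29, 3, 3)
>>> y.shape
(3, 29, 3, 3)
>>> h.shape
(7, 3, 29, 3)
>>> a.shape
(3, 29, 3, 37)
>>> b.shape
(7, 37)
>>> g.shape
(7, 7)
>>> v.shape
(37, 2, 37, 37)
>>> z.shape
(37, 3)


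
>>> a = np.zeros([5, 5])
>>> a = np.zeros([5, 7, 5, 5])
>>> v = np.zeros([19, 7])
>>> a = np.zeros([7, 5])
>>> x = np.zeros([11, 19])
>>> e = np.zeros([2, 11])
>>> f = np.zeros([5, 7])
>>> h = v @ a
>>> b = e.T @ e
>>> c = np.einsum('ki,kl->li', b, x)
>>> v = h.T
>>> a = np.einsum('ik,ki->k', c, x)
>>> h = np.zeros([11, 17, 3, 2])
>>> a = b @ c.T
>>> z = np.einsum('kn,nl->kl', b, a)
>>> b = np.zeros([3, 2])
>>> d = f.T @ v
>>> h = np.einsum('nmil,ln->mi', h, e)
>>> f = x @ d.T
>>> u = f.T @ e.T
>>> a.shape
(11, 19)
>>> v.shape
(5, 19)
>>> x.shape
(11, 19)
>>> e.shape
(2, 11)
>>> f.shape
(11, 7)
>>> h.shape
(17, 3)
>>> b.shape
(3, 2)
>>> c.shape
(19, 11)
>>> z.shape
(11, 19)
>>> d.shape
(7, 19)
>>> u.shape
(7, 2)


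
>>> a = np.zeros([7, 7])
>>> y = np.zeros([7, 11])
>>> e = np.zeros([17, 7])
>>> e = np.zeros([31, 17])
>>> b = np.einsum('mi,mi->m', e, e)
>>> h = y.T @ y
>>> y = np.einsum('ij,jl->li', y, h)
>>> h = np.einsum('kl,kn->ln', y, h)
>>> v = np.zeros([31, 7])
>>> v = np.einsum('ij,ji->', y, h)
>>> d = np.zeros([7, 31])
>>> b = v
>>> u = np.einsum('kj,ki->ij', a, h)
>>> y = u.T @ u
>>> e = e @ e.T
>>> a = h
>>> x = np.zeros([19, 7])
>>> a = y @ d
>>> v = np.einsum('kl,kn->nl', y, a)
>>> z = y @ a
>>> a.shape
(7, 31)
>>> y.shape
(7, 7)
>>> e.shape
(31, 31)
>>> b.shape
()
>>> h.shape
(7, 11)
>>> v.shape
(31, 7)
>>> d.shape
(7, 31)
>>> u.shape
(11, 7)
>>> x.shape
(19, 7)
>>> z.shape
(7, 31)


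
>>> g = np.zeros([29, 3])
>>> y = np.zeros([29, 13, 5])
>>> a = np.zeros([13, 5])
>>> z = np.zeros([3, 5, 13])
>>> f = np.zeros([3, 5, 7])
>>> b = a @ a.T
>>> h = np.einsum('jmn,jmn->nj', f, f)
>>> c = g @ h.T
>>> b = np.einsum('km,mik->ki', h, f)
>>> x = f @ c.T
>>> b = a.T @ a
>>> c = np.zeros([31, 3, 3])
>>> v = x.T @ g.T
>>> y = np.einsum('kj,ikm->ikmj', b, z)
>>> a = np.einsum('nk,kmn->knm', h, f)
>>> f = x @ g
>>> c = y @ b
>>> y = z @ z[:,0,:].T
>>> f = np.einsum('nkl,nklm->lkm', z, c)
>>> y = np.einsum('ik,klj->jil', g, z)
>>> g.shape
(29, 3)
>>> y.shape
(13, 29, 5)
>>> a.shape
(3, 7, 5)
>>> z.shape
(3, 5, 13)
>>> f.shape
(13, 5, 5)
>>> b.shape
(5, 5)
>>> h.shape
(7, 3)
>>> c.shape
(3, 5, 13, 5)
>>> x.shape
(3, 5, 29)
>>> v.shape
(29, 5, 29)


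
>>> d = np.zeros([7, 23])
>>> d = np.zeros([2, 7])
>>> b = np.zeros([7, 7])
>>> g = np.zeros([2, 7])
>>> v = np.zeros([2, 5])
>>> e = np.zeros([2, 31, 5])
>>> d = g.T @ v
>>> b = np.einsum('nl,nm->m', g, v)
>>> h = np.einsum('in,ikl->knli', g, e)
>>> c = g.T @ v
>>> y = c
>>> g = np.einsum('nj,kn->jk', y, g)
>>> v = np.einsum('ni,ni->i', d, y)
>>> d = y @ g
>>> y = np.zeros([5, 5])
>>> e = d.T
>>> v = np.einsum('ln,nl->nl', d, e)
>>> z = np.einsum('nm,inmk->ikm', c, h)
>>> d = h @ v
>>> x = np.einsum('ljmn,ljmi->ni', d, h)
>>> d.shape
(31, 7, 5, 7)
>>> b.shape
(5,)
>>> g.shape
(5, 2)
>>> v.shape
(2, 7)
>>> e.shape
(2, 7)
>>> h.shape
(31, 7, 5, 2)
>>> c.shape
(7, 5)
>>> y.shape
(5, 5)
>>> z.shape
(31, 2, 5)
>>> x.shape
(7, 2)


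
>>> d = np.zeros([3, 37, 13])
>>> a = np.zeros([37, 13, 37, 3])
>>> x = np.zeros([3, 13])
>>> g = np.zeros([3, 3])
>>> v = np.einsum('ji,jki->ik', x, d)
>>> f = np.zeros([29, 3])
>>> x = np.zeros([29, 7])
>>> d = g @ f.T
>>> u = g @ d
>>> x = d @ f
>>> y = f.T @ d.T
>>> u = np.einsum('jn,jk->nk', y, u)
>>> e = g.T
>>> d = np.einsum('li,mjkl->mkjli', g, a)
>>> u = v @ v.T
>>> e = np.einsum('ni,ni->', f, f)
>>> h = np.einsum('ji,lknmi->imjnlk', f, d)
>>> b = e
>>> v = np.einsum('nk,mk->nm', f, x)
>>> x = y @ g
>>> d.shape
(37, 37, 13, 3, 3)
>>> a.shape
(37, 13, 37, 3)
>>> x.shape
(3, 3)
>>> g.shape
(3, 3)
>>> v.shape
(29, 3)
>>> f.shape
(29, 3)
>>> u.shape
(13, 13)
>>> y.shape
(3, 3)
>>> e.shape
()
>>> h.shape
(3, 3, 29, 13, 37, 37)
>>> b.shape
()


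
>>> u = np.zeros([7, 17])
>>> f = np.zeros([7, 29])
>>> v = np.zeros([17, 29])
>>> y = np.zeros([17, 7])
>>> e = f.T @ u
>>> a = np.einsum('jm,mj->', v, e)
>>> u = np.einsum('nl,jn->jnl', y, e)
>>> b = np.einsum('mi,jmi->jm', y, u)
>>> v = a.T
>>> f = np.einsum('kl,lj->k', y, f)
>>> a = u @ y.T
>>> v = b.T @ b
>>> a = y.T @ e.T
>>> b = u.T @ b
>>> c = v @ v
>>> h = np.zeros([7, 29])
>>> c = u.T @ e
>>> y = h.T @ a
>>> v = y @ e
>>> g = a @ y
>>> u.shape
(29, 17, 7)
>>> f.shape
(17,)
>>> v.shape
(29, 17)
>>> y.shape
(29, 29)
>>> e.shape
(29, 17)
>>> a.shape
(7, 29)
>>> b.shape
(7, 17, 17)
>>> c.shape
(7, 17, 17)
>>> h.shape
(7, 29)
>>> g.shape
(7, 29)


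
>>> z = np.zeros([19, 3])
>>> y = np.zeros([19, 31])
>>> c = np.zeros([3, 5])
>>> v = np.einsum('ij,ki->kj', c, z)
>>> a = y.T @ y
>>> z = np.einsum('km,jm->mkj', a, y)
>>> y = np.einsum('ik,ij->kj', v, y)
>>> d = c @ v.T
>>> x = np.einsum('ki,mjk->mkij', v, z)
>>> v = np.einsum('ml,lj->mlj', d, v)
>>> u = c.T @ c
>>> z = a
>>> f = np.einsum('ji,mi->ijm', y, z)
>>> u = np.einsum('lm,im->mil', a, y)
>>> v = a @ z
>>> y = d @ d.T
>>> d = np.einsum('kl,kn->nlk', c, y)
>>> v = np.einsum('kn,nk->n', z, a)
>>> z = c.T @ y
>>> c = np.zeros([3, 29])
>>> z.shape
(5, 3)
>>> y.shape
(3, 3)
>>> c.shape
(3, 29)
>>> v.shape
(31,)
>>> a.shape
(31, 31)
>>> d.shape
(3, 5, 3)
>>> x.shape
(31, 19, 5, 31)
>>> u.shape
(31, 5, 31)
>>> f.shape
(31, 5, 31)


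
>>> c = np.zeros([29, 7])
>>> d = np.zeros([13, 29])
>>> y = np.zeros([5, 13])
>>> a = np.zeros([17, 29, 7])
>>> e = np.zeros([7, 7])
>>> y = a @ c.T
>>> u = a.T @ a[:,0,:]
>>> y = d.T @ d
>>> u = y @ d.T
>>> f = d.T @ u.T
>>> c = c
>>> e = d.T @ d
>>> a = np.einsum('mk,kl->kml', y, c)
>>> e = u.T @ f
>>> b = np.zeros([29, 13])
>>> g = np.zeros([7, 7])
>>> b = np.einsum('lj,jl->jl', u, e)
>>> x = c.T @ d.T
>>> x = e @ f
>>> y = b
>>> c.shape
(29, 7)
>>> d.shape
(13, 29)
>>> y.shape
(13, 29)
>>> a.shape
(29, 29, 7)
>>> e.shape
(13, 29)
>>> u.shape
(29, 13)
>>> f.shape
(29, 29)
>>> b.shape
(13, 29)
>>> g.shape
(7, 7)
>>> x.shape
(13, 29)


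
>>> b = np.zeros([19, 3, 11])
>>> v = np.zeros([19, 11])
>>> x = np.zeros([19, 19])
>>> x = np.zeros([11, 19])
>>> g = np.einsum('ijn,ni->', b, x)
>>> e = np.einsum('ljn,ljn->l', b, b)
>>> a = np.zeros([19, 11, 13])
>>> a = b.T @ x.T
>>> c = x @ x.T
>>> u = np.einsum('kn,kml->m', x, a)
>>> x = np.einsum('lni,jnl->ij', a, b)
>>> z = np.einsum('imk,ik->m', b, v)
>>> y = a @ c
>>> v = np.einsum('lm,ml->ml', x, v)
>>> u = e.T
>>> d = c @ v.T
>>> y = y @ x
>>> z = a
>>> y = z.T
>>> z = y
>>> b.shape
(19, 3, 11)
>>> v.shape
(19, 11)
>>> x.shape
(11, 19)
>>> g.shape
()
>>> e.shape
(19,)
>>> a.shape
(11, 3, 11)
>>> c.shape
(11, 11)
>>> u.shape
(19,)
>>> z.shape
(11, 3, 11)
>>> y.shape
(11, 3, 11)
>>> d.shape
(11, 19)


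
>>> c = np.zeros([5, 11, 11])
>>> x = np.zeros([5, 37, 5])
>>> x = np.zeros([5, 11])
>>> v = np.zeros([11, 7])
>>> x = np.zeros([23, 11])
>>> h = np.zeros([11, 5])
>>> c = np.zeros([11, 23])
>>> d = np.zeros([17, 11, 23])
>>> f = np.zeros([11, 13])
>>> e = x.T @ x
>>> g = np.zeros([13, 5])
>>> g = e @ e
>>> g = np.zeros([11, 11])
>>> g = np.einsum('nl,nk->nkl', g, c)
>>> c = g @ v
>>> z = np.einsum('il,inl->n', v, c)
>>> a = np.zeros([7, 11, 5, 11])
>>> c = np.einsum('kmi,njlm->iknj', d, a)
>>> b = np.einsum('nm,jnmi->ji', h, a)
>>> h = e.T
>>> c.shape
(23, 17, 7, 11)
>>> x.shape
(23, 11)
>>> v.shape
(11, 7)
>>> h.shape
(11, 11)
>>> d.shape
(17, 11, 23)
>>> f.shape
(11, 13)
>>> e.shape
(11, 11)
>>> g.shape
(11, 23, 11)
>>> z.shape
(23,)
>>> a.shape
(7, 11, 5, 11)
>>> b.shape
(7, 11)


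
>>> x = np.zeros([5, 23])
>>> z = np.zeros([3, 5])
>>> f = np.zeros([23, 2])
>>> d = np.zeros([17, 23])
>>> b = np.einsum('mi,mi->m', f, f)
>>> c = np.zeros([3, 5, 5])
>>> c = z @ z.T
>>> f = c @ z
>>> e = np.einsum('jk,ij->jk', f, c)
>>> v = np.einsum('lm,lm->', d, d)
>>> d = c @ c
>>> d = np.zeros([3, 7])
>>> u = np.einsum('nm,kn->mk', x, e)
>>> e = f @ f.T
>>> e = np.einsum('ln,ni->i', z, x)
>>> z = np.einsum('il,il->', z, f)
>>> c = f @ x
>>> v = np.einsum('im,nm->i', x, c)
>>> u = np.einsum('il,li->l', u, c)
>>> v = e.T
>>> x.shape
(5, 23)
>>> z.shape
()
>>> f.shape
(3, 5)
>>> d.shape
(3, 7)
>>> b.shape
(23,)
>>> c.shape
(3, 23)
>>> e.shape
(23,)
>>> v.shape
(23,)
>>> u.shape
(3,)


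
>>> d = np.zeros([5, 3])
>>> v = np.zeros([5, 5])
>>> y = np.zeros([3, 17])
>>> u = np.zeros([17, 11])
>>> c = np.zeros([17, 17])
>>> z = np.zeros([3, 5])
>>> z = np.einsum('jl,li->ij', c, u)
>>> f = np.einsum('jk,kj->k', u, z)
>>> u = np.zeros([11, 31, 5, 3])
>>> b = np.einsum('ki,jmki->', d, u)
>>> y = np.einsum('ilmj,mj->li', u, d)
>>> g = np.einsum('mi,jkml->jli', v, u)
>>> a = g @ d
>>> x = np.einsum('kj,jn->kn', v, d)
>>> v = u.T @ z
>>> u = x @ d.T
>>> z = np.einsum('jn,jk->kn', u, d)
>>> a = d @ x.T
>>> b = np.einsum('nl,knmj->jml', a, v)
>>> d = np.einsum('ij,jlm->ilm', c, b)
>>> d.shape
(17, 31, 5)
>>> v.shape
(3, 5, 31, 17)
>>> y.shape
(31, 11)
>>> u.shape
(5, 5)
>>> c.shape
(17, 17)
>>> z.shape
(3, 5)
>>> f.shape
(11,)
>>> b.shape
(17, 31, 5)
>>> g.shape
(11, 3, 5)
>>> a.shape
(5, 5)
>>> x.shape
(5, 3)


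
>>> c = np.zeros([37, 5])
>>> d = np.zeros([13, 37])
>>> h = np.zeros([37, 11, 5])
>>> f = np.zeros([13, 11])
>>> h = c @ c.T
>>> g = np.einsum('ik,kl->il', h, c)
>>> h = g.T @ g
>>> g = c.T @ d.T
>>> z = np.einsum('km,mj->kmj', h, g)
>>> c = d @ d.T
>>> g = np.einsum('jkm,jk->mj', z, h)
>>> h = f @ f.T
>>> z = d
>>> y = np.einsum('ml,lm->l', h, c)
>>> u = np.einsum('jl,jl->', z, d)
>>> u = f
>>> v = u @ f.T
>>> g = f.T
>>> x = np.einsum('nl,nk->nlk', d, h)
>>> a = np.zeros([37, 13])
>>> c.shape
(13, 13)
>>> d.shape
(13, 37)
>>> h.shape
(13, 13)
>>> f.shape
(13, 11)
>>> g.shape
(11, 13)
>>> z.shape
(13, 37)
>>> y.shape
(13,)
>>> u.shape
(13, 11)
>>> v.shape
(13, 13)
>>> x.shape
(13, 37, 13)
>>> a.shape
(37, 13)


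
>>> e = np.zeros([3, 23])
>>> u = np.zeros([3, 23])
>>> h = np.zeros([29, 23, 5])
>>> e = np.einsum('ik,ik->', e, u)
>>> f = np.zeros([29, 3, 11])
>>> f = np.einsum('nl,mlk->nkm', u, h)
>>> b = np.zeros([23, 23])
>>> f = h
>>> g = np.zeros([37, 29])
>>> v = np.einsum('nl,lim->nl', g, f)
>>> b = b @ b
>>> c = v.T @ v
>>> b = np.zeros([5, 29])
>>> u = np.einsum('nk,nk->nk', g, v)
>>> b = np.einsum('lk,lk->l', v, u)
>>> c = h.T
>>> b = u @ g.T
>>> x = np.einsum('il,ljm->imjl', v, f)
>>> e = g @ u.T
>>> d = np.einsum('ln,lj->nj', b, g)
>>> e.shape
(37, 37)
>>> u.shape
(37, 29)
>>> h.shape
(29, 23, 5)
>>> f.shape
(29, 23, 5)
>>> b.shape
(37, 37)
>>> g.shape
(37, 29)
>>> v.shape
(37, 29)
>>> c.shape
(5, 23, 29)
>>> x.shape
(37, 5, 23, 29)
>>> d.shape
(37, 29)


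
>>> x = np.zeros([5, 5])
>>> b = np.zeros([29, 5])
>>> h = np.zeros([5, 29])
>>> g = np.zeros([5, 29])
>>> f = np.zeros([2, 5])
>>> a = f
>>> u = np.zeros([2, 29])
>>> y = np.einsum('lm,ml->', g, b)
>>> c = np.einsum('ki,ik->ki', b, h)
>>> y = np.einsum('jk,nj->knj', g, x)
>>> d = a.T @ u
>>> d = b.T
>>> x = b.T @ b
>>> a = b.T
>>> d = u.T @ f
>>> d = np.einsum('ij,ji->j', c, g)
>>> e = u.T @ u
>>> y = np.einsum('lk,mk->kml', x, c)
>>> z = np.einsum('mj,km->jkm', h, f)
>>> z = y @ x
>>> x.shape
(5, 5)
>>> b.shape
(29, 5)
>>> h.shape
(5, 29)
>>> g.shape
(5, 29)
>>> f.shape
(2, 5)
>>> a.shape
(5, 29)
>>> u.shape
(2, 29)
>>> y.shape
(5, 29, 5)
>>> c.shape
(29, 5)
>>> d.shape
(5,)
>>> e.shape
(29, 29)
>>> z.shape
(5, 29, 5)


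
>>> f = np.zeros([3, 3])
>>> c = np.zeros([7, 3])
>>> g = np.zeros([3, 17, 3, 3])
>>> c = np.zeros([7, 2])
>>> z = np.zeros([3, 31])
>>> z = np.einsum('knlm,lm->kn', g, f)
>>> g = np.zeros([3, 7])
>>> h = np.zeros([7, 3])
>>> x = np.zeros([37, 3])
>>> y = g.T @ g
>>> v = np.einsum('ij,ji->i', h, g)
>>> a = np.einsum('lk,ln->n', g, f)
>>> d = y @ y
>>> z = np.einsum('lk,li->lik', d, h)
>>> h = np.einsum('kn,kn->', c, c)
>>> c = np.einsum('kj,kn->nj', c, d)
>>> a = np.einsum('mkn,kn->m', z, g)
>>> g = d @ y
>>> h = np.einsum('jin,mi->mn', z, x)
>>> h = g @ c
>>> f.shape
(3, 3)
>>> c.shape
(7, 2)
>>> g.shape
(7, 7)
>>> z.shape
(7, 3, 7)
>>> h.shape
(7, 2)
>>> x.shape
(37, 3)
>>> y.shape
(7, 7)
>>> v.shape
(7,)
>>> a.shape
(7,)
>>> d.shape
(7, 7)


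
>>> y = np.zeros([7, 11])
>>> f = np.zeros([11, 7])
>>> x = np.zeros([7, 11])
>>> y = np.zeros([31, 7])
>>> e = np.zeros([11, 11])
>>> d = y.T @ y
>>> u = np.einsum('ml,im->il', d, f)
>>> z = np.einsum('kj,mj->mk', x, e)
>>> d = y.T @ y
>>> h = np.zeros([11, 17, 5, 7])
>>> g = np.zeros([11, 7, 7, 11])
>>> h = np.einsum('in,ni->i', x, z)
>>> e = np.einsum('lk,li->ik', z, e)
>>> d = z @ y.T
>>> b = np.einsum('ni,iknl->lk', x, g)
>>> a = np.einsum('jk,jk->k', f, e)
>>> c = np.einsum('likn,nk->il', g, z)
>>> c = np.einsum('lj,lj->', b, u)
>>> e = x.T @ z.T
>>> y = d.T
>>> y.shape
(31, 11)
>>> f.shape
(11, 7)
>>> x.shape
(7, 11)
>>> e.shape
(11, 11)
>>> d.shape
(11, 31)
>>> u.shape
(11, 7)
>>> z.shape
(11, 7)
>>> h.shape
(7,)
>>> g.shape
(11, 7, 7, 11)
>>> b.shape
(11, 7)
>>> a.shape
(7,)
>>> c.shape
()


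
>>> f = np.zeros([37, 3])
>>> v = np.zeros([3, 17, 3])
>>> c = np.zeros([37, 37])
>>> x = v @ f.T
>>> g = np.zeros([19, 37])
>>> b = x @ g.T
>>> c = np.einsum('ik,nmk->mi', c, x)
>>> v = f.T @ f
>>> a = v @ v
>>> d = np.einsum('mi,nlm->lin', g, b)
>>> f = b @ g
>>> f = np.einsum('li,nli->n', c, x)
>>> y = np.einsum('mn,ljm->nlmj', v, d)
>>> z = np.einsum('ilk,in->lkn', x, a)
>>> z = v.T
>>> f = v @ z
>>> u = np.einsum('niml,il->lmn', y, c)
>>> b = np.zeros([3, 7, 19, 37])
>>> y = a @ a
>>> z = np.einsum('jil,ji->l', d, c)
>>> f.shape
(3, 3)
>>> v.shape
(3, 3)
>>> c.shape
(17, 37)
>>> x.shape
(3, 17, 37)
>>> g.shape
(19, 37)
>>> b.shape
(3, 7, 19, 37)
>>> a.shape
(3, 3)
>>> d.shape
(17, 37, 3)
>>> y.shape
(3, 3)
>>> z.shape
(3,)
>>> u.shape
(37, 3, 3)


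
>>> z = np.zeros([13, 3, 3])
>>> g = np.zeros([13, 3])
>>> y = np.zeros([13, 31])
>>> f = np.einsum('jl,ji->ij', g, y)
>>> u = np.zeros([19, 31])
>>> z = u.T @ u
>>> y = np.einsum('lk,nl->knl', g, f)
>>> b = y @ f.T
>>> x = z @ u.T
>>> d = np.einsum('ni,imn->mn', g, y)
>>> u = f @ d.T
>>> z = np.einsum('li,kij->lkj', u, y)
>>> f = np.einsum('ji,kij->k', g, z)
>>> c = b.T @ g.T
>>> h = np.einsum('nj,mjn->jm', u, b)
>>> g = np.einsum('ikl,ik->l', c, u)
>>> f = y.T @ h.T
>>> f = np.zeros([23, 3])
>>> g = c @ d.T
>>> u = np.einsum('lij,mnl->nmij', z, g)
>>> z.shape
(31, 3, 13)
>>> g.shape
(31, 31, 31)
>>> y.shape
(3, 31, 13)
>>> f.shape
(23, 3)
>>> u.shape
(31, 31, 3, 13)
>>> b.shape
(3, 31, 31)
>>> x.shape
(31, 19)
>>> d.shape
(31, 13)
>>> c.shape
(31, 31, 13)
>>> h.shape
(31, 3)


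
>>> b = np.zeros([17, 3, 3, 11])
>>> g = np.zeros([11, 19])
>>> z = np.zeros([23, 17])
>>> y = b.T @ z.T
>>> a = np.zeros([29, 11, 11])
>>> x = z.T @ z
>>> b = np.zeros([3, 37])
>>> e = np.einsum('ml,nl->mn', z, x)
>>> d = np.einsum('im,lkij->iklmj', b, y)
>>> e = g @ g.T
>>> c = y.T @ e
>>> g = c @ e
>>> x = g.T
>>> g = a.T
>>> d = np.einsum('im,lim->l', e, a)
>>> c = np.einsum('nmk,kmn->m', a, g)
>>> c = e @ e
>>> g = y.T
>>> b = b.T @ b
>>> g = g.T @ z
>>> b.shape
(37, 37)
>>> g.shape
(11, 3, 3, 17)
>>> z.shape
(23, 17)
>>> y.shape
(11, 3, 3, 23)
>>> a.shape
(29, 11, 11)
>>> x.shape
(11, 3, 3, 23)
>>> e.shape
(11, 11)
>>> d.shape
(29,)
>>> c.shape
(11, 11)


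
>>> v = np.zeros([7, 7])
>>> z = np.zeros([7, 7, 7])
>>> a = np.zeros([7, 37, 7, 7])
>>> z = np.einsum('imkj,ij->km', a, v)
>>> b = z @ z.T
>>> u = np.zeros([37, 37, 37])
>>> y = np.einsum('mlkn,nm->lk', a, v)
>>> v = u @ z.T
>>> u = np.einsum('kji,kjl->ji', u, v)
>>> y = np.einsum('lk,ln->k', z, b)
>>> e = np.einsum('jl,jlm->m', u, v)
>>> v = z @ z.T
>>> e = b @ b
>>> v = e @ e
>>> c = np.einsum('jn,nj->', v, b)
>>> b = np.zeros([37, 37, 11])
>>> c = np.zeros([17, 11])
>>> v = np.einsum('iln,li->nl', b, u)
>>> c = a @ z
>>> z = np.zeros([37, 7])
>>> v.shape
(11, 37)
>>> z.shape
(37, 7)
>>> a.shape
(7, 37, 7, 7)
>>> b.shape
(37, 37, 11)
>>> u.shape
(37, 37)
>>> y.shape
(37,)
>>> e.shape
(7, 7)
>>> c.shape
(7, 37, 7, 37)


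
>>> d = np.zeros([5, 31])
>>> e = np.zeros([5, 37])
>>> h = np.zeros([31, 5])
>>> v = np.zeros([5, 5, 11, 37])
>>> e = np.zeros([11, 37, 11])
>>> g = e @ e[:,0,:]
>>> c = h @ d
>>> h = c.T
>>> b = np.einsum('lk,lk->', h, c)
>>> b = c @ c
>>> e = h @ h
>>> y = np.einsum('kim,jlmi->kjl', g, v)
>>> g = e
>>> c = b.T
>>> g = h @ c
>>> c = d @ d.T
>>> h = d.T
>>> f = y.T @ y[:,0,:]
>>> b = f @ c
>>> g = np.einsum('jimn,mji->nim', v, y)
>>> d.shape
(5, 31)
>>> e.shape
(31, 31)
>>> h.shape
(31, 5)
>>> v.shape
(5, 5, 11, 37)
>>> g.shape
(37, 5, 11)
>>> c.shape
(5, 5)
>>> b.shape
(5, 5, 5)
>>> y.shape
(11, 5, 5)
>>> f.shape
(5, 5, 5)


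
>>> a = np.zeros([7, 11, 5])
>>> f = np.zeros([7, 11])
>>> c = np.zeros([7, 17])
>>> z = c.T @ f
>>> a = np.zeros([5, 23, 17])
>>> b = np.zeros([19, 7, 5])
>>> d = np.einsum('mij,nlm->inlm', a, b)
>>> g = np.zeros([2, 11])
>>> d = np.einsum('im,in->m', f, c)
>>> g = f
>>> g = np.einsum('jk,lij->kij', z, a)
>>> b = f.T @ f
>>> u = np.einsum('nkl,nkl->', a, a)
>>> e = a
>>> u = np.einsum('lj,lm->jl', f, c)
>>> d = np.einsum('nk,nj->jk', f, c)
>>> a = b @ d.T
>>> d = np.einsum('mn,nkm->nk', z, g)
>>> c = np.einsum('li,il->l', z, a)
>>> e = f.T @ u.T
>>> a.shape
(11, 17)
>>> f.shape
(7, 11)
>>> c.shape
(17,)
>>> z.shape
(17, 11)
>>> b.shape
(11, 11)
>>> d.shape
(11, 23)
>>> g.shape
(11, 23, 17)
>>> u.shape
(11, 7)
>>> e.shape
(11, 11)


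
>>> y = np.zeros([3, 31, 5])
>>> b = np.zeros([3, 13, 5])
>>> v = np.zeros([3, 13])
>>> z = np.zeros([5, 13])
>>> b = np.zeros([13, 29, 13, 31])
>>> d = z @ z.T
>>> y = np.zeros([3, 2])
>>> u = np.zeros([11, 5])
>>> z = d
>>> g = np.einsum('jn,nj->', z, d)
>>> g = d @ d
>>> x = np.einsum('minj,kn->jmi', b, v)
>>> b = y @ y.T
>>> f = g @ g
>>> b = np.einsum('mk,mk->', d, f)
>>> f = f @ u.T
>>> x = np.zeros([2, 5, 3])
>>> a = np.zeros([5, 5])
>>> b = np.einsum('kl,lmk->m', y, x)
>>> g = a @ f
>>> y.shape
(3, 2)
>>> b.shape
(5,)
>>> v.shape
(3, 13)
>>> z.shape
(5, 5)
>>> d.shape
(5, 5)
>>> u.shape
(11, 5)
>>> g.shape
(5, 11)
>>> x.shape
(2, 5, 3)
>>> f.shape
(5, 11)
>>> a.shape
(5, 5)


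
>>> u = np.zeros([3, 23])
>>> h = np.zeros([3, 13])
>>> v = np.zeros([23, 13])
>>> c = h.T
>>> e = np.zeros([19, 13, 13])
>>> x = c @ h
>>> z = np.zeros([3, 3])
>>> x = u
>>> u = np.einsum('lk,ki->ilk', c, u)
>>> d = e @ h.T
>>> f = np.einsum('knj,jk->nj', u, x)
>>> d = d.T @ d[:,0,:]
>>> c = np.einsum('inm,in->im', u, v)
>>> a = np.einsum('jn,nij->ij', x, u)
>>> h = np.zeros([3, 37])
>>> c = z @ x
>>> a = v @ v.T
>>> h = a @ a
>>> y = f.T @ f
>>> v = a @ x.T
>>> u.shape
(23, 13, 3)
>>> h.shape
(23, 23)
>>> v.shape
(23, 3)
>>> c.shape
(3, 23)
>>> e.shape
(19, 13, 13)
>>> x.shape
(3, 23)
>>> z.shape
(3, 3)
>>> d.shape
(3, 13, 3)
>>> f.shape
(13, 3)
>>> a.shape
(23, 23)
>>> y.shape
(3, 3)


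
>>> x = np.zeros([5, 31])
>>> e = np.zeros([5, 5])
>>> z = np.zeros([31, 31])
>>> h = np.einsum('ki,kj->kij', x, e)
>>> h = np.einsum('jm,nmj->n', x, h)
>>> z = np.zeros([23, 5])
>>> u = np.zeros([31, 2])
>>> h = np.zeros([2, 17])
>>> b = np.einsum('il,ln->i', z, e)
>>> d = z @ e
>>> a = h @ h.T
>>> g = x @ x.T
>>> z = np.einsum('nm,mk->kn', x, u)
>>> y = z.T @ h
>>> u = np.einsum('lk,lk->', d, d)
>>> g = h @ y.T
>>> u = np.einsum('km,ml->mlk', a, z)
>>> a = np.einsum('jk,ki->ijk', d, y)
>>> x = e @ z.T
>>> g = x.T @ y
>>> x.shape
(5, 2)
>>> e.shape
(5, 5)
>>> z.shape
(2, 5)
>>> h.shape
(2, 17)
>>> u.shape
(2, 5, 2)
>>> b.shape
(23,)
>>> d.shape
(23, 5)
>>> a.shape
(17, 23, 5)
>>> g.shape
(2, 17)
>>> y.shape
(5, 17)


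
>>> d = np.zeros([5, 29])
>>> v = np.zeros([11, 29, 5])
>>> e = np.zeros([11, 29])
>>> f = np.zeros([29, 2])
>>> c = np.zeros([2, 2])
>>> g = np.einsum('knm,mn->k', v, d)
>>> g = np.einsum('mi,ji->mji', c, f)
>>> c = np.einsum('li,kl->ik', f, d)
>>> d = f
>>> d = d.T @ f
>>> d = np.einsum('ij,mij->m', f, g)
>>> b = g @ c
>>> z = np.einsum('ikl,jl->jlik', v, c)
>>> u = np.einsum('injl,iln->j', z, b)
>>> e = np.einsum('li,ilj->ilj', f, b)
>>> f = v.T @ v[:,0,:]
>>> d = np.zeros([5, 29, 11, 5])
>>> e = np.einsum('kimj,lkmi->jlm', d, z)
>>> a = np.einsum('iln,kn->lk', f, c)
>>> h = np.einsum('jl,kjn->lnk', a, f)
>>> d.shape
(5, 29, 11, 5)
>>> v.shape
(11, 29, 5)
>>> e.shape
(5, 2, 11)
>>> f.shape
(5, 29, 5)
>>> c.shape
(2, 5)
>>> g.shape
(2, 29, 2)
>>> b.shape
(2, 29, 5)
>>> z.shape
(2, 5, 11, 29)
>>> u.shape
(11,)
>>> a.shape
(29, 2)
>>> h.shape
(2, 5, 5)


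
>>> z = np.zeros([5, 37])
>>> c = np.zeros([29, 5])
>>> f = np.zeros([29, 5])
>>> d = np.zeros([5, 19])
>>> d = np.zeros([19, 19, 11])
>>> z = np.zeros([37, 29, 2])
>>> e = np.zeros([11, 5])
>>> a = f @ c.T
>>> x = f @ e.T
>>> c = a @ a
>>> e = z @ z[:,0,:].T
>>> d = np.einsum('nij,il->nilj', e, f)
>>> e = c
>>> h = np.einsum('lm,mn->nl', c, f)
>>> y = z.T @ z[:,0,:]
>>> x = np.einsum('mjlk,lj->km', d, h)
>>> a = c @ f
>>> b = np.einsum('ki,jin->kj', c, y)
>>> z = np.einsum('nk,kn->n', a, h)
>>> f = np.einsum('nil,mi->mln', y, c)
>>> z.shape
(29,)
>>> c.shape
(29, 29)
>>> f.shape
(29, 2, 2)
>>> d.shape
(37, 29, 5, 37)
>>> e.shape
(29, 29)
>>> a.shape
(29, 5)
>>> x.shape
(37, 37)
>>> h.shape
(5, 29)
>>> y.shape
(2, 29, 2)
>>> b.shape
(29, 2)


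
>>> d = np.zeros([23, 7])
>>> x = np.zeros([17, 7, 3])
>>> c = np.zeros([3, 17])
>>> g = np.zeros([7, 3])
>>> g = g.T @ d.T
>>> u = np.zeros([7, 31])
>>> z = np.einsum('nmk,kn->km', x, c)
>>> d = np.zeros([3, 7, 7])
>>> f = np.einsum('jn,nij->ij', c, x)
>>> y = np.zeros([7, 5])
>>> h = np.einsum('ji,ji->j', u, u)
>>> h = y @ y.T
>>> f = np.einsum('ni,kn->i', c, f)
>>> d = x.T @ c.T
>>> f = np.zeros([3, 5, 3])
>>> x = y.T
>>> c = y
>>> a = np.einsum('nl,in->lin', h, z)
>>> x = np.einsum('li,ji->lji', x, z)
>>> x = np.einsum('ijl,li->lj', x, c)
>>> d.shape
(3, 7, 3)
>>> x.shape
(7, 3)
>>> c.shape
(7, 5)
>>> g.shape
(3, 23)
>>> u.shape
(7, 31)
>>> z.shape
(3, 7)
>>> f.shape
(3, 5, 3)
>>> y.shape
(7, 5)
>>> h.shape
(7, 7)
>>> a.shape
(7, 3, 7)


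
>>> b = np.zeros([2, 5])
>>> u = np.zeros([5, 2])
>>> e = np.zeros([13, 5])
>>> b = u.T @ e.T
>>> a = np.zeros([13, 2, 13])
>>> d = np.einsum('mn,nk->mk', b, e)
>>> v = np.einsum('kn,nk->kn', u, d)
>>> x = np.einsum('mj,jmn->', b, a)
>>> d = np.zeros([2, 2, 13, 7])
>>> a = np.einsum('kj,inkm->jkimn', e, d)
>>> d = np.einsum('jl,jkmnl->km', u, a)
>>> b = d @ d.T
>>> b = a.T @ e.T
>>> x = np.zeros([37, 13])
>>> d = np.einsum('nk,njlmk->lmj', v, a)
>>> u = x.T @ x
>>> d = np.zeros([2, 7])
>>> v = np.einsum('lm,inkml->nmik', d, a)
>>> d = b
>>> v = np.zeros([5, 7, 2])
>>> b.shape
(2, 7, 2, 13, 13)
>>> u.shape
(13, 13)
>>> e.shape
(13, 5)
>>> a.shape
(5, 13, 2, 7, 2)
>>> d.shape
(2, 7, 2, 13, 13)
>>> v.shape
(5, 7, 2)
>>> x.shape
(37, 13)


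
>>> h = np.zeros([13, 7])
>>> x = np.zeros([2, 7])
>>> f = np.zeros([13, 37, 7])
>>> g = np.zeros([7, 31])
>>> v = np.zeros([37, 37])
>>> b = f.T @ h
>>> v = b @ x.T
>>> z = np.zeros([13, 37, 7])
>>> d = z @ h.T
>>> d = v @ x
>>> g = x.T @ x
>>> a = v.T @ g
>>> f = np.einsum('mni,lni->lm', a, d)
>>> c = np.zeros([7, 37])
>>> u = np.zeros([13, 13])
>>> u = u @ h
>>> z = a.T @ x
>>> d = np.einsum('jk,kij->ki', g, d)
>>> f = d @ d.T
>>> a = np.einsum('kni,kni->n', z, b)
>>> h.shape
(13, 7)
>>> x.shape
(2, 7)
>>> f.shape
(7, 7)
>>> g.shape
(7, 7)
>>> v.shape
(7, 37, 2)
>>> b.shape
(7, 37, 7)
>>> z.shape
(7, 37, 7)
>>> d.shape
(7, 37)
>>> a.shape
(37,)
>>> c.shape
(7, 37)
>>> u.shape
(13, 7)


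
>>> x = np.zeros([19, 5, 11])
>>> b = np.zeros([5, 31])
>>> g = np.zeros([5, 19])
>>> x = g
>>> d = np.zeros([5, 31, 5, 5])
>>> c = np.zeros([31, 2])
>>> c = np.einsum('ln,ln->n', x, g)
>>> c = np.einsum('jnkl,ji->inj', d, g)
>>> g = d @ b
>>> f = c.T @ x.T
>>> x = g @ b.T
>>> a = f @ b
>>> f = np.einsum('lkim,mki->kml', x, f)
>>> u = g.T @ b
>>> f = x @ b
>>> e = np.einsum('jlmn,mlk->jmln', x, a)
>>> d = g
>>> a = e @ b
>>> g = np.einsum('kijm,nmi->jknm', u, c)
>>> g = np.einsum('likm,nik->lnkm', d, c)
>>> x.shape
(5, 31, 5, 5)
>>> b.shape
(5, 31)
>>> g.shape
(5, 19, 5, 31)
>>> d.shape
(5, 31, 5, 31)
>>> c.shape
(19, 31, 5)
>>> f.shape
(5, 31, 5, 31)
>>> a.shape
(5, 5, 31, 31)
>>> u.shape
(31, 5, 31, 31)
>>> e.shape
(5, 5, 31, 5)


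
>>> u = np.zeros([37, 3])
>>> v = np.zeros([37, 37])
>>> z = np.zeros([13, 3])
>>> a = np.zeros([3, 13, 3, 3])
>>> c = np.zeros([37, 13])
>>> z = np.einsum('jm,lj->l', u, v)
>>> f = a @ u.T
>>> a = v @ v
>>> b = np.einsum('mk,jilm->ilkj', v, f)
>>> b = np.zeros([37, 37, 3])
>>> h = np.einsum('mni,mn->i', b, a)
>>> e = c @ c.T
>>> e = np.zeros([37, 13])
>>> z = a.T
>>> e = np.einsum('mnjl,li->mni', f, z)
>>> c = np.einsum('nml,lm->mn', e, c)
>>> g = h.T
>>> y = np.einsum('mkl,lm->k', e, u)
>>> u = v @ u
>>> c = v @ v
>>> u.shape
(37, 3)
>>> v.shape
(37, 37)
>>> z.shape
(37, 37)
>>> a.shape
(37, 37)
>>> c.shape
(37, 37)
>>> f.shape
(3, 13, 3, 37)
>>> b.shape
(37, 37, 3)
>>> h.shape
(3,)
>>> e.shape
(3, 13, 37)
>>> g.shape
(3,)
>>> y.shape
(13,)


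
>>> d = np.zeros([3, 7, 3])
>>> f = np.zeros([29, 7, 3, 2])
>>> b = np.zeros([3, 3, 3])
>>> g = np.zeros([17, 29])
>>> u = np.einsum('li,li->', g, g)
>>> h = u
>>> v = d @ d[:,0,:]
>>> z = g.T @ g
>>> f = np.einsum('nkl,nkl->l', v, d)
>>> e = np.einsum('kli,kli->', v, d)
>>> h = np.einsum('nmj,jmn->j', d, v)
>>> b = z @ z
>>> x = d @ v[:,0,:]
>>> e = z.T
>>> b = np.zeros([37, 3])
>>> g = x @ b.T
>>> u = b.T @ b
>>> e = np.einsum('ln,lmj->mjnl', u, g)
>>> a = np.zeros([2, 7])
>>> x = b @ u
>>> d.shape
(3, 7, 3)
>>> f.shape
(3,)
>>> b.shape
(37, 3)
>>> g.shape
(3, 7, 37)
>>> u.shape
(3, 3)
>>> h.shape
(3,)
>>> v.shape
(3, 7, 3)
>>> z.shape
(29, 29)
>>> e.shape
(7, 37, 3, 3)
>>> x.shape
(37, 3)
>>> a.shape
(2, 7)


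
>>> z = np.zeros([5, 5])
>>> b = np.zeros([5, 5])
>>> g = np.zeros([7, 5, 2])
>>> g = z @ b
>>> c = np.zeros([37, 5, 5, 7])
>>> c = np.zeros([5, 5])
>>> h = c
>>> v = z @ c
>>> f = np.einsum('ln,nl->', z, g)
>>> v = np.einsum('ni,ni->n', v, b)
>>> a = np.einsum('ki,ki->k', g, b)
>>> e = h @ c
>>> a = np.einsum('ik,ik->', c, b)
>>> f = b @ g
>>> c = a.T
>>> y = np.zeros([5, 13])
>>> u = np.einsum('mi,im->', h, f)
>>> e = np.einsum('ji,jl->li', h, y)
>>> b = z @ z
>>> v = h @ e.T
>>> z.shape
(5, 5)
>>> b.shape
(5, 5)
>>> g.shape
(5, 5)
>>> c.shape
()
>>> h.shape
(5, 5)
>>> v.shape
(5, 13)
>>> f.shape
(5, 5)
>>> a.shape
()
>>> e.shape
(13, 5)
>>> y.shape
(5, 13)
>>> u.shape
()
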